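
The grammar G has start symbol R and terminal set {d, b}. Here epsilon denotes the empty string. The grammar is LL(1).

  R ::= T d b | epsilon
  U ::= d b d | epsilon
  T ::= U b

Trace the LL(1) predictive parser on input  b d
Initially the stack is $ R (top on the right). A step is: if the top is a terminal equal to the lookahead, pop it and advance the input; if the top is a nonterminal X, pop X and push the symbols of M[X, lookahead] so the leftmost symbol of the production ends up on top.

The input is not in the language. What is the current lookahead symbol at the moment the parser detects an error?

step 1: stack=$ R  input=b d $  — expand R ::= T d b
step 2: stack=$ b d T  input=b d $  — expand T ::= U b
step 3: stack=$ b d b U  input=b d $  — expand U ::= epsilon
step 4: stack=$ b d b  input=b d $  — match b
step 5: stack=$ b d  input=d $  — match d
step 6: stack=$ b  input=$  — error: top is terminal b but lookahead is $

$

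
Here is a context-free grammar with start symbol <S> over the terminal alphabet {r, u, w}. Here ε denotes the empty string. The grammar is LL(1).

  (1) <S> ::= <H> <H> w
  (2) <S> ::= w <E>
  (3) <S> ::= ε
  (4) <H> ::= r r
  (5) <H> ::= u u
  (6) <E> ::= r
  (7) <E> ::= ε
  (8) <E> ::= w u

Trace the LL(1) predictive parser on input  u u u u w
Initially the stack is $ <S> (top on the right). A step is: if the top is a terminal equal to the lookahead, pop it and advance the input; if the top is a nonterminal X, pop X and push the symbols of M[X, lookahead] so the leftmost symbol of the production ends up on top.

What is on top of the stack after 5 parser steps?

u

     Stack        Input        Action
  1  $ <S>        u u u u w $  expand <S> ::= <H> <H> w
  2  $ w <H> <H>  u u u u w $  expand <H> ::= u u
  3  $ w <H> u u  u u u u w $  match u
  4  $ w <H> u    u u u w $    match u
  5  $ w <H>      u u w $      expand <H> ::= u u
Stack after step 5: $ w u u (top = u).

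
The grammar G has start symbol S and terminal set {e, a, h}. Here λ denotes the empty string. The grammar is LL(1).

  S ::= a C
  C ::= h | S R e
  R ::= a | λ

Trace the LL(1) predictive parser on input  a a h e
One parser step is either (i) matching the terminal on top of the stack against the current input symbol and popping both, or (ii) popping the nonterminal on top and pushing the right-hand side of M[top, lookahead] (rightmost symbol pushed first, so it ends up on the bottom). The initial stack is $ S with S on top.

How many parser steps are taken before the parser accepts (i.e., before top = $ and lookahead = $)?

9

     Stack      Input      Action
  1  $ S        a a h e $  expand S ::= a C
  2  $ C a      a a h e $  match a
  3  $ C        a h e $    expand C ::= S R e
  4  $ e R S    a h e $    expand S ::= a C
  5  $ e R C a  a h e $    match a
  6  $ e R C    h e $      expand C ::= h
  7  $ e R h    h e $      match h
  8  $ e R      e $        expand R ::= λ
  9  $ e        e $        match e
Accept reached after 9 steps.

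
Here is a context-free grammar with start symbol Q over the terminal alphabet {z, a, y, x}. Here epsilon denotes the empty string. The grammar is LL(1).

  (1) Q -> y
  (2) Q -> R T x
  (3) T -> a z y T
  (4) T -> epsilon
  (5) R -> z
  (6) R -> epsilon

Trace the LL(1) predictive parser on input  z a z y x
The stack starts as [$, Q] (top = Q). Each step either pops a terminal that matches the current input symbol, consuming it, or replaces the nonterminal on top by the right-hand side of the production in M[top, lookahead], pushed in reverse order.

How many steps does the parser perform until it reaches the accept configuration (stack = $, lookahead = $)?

step 1: stack=$ Q  input=z a z y x $  — expand Q -> R T x
step 2: stack=$ x T R  input=z a z y x $  — expand R -> z
step 3: stack=$ x T z  input=z a z y x $  — match z
step 4: stack=$ x T  input=a z y x $  — expand T -> a z y T
step 5: stack=$ x T y z a  input=a z y x $  — match a
step 6: stack=$ x T y z  input=z y x $  — match z
step 7: stack=$ x T y  input=y x $  — match y
step 8: stack=$ x T  input=x $  — expand T -> epsilon
step 9: stack=$ x  input=x $  — match x
Accept reached after 9 steps.

9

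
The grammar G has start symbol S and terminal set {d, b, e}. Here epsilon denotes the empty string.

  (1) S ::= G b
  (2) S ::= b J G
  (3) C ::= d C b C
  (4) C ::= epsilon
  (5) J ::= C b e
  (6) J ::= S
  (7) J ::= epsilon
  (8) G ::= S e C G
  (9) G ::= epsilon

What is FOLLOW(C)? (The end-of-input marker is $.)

FIRST(C) = {epsilon, d}
FIRST(S) = {b}  (via G b)
FIRST(J) = {epsilon, b, d}  (via C b e, S)
FIRST(G) = {epsilon, b}  (via S e C G)
FOLLOW(S) includes $ since S is the start symbol.
FOLLOW(S): in J::=S, the suffix after S is empty, so FOLLOW(S) ⊇ FOLLOW(J) = {$, b, e}; in G::=S e C G, S is followed by e C G with FIRST {e}. Thus FOLLOW(S) = {$, b, e}.
FOLLOW(J): in S::=b J G, J is followed by G with FIRST {epsilon, b}; in S::=b J G, the suffix after J is nullable, so FOLLOW(J) ⊇ FOLLOW(S) = {$, b, e}. Thus FOLLOW(J) = {$, b, e}.
FOLLOW(G): in S::=G b, G is followed by b with FIRST {b}; in S::=b J G, the suffix after G is empty, so FOLLOW(G) ⊇ FOLLOW(S) = {$, b, e}; in G::=S e C G, the suffix after G is empty (adds nothing new). Thus FOLLOW(G) = {$, b, e}.
FOLLOW(C): in C::=d C b C (occurrence 1), C is followed by b C with FIRST {b}; in C::=d C b C (occurrence 2), the suffix after C is empty (adds nothing new); in J::=C b e, C is followed by b e with FIRST {b}; in G::=S e C G, C is followed by G with FIRST {epsilon, b}; in G::=S e C G, the suffix after C is nullable, so FOLLOW(C) ⊇ FOLLOW(G) = {$, b, e}. Thus FOLLOW(C) = {$, b, e}.

{$, b, e}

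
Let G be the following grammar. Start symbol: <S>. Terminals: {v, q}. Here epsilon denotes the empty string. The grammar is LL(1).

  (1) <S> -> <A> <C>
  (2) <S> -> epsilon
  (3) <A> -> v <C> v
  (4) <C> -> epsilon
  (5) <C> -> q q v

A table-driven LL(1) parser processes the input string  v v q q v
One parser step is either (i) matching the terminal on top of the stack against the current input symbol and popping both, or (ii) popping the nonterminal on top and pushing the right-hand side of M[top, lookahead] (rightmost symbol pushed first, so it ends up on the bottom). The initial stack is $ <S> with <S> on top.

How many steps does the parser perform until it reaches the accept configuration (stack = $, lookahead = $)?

step 1: stack=$ <S>  input=v v q q v $  — expand <S> -> <A> <C>
step 2: stack=$ <C> <A>  input=v v q q v $  — expand <A> -> v <C> v
step 3: stack=$ <C> v <C> v  input=v v q q v $  — match v
step 4: stack=$ <C> v <C>  input=v q q v $  — expand <C> -> epsilon
step 5: stack=$ <C> v  input=v q q v $  — match v
step 6: stack=$ <C>  input=q q v $  — expand <C> -> q q v
step 7: stack=$ v q q  input=q q v $  — match q
step 8: stack=$ v q  input=q v $  — match q
step 9: stack=$ v  input=v $  — match v
Accept reached after 9 steps.

9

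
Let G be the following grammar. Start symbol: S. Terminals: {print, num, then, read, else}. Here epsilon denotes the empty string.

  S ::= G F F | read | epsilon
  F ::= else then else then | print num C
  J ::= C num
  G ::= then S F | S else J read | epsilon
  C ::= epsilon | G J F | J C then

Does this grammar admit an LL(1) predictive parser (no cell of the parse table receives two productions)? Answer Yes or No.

FIRST(S) = {epsilon, else, print, read, then}
FIRST(F) = {else, print}
FIRST(J) = {else, num, print, read, then}
FIRST(G) = {epsilon, else, print, read, then}
FIRST(C) = {epsilon, else, num, print, read, then}
FOLLOW(S) = {$, else, print}
FOLLOW(F) = {$, else, num, print, read, then}
FOLLOW(J) = {else, num, print, read, then}
FOLLOW(G) = {else, num, print, read, then}
FOLLOW(C) = {$, else, num, print, read, then}
Cell M[C, else] receives both C ::= epsilon and C ::= G J F and C ::= J C then — the grammar is not LL(1).

No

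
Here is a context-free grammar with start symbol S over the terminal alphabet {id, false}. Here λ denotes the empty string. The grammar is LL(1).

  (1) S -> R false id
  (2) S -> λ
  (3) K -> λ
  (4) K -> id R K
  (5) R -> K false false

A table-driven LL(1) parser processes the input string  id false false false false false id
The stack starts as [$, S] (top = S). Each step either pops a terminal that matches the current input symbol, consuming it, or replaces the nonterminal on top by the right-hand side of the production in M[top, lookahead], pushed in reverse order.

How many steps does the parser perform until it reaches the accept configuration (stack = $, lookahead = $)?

13

step 1: stack=$ S  input=id false false false false false id $  — expand S -> R false id
step 2: stack=$ id false R  input=id false false false false false id $  — expand R -> K false false
step 3: stack=$ id false false false K  input=id false false false false false id $  — expand K -> id R K
step 4: stack=$ id false false false K R id  input=id false false false false false id $  — match id
step 5: stack=$ id false false false K R  input=false false false false false id $  — expand R -> K false false
step 6: stack=$ id false false false K false false K  input=false false false false false id $  — expand K -> λ
step 7: stack=$ id false false false K false false  input=false false false false false id $  — match false
step 8: stack=$ id false false false K false  input=false false false false id $  — match false
step 9: stack=$ id false false false K  input=false false false id $  — expand K -> λ
step 10: stack=$ id false false false  input=false false false id $  — match false
step 11: stack=$ id false false  input=false false id $  — match false
step 12: stack=$ id false  input=false id $  — match false
step 13: stack=$ id  input=id $  — match id
Accept reached after 13 steps.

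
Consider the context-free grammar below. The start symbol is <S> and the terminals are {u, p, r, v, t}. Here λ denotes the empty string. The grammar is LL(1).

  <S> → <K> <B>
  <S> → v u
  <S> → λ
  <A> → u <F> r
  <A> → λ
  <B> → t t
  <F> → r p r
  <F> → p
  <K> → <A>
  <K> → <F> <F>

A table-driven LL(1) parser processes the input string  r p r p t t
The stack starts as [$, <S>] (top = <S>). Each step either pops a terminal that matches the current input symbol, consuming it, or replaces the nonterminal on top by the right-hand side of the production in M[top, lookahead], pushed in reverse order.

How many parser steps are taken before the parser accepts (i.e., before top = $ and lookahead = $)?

11

step 1: stack=$ <S>  input=r p r p t t $  — expand <S> → <K> <B>
step 2: stack=$ <B> <K>  input=r p r p t t $  — expand <K> → <F> <F>
step 3: stack=$ <B> <F> <F>  input=r p r p t t $  — expand <F> → r p r
step 4: stack=$ <B> <F> r p r  input=r p r p t t $  — match r
step 5: stack=$ <B> <F> r p  input=p r p t t $  — match p
step 6: stack=$ <B> <F> r  input=r p t t $  — match r
step 7: stack=$ <B> <F>  input=p t t $  — expand <F> → p
step 8: stack=$ <B> p  input=p t t $  — match p
step 9: stack=$ <B>  input=t t $  — expand <B> → t t
step 10: stack=$ t t  input=t t $  — match t
step 11: stack=$ t  input=t $  — match t
Accept reached after 11 steps.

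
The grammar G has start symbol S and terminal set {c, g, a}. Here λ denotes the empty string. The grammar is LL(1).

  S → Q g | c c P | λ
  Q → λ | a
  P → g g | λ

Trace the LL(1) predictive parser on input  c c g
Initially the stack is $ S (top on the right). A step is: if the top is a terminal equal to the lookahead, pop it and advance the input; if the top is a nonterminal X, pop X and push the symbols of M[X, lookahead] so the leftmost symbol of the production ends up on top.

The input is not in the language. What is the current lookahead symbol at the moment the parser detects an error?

$

     Stack    Input    Action
  1  $ S      c c g $  expand S → c c P
  2  $ P c c  c c g $  match c
  3  $ P c    c g $    match c
  4  $ P      g $      expand P → g g
  5  $ g g    g $      match g
  6  $ g      $        error: top is terminal g but lookahead is $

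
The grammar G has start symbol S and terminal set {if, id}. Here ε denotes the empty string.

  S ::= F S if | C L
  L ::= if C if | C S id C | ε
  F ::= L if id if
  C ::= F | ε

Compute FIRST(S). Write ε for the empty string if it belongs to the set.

{ε, id, if}

FIRST(S) = {ε, id, if}  (via F S if, C L)
FIRST(L) = {ε, id, if}  (via C S id C)
FIRST(F) = {id, if}  (via L if id if)
FIRST(C) = {ε, id, if}  (via F)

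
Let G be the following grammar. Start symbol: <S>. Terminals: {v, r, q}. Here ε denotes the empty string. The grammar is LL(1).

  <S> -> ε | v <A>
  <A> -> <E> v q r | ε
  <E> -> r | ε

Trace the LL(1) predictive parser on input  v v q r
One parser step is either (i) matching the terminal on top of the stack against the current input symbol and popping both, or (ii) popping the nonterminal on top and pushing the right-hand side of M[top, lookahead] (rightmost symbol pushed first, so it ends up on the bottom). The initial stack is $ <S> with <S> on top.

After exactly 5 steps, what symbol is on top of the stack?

q

     Stack        Input      Action
  1  $ <S>        v v q r $  expand <S> -> v <A>
  2  $ <A> v      v v q r $  match v
  3  $ <A>        v q r $    expand <A> -> <E> v q r
  4  $ r q v <E>  v q r $    expand <E> -> ε
  5  $ r q v      v q r $    match v
Stack after step 5: $ r q (top = q).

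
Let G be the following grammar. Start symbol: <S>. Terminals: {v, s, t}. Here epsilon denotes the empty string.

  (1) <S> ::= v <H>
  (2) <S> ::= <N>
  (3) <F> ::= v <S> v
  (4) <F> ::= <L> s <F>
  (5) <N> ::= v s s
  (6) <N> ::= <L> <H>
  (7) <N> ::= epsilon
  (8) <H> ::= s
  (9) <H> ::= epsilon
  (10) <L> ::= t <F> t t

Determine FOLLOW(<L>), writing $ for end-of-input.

{$, s, v}

FIRST(<H>) = {epsilon, s}
FIRST(<L>) = {t}
FIRST(<F>) = {t, v}  (via <L> s <F>)
FIRST(<N>) = {epsilon, t, v}  (via <L> <H>)
FIRST(<S>) = {epsilon, t, v}  (via <N>)
FOLLOW(<S>) includes $ since <S> is the start symbol.
FOLLOW(<S>): in <F>::=v <S> v, <S> is followed by v with FIRST {v}. Thus FOLLOW(<S>) = {$, v}.
FOLLOW(<F>): in <F>::=<L> s <F>, the suffix after <F> is empty (adds nothing new); in <L>::=t <F> t t, <F> is followed by t t with FIRST {t}. Thus FOLLOW(<F>) = {t}.
FOLLOW(<N>): in <S>::=<N>, the suffix after <N> is empty, so FOLLOW(<N>) ⊇ FOLLOW(<S>) = {$, v}. Thus FOLLOW(<N>) = {$, v}.
FOLLOW(<H>): in <S>::=v <H>, the suffix after <H> is empty, so FOLLOW(<H>) ⊇ FOLLOW(<S>) = {$, v}; in <N>::=<L> <H>, the suffix after <H> is empty, so FOLLOW(<H>) ⊇ FOLLOW(<N>) = {$, v}. Thus FOLLOW(<H>) = {$, v}.
FOLLOW(<L>): in <F>::=<L> s <F>, <L> is followed by s <F> with FIRST {s}; in <N>::=<L> <H>, <L> is followed by <H> with FIRST {epsilon, s}; in <N>::=<L> <H>, the suffix after <L> is nullable, so FOLLOW(<L>) ⊇ FOLLOW(<N>) = {$, v}. Thus FOLLOW(<L>) = {$, s, v}.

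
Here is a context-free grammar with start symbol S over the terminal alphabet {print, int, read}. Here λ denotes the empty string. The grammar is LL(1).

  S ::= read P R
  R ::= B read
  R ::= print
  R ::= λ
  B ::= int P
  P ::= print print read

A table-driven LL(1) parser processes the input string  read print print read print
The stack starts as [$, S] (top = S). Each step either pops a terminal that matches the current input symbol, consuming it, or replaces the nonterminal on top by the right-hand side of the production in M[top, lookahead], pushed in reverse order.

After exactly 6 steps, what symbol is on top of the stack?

step 1: stack=$ S  input=read print print read print $  — expand S ::= read P R
step 2: stack=$ R P read  input=read print print read print $  — match read
step 3: stack=$ R P  input=print print read print $  — expand P ::= print print read
step 4: stack=$ R read print print  input=print print read print $  — match print
step 5: stack=$ R read print  input=print read print $  — match print
step 6: stack=$ R read  input=read print $  — match read
Stack after step 6: $ R (top = R).

R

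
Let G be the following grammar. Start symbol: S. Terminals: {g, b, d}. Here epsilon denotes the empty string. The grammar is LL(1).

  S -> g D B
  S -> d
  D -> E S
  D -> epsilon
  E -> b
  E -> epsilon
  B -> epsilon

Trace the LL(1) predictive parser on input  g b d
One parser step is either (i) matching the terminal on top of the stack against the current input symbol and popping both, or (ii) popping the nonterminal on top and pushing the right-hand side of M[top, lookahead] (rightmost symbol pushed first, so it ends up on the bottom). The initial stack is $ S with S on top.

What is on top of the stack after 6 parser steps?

     Stack    Input    Action
  1  $ S      g b d $  expand S -> g D B
  2  $ B D g  g b d $  match g
  3  $ B D    b d $    expand D -> E S
  4  $ B S E  b d $    expand E -> b
  5  $ B S b  b d $    match b
  6  $ B S    d $      expand S -> d
Stack after step 6: $ B d (top = d).

d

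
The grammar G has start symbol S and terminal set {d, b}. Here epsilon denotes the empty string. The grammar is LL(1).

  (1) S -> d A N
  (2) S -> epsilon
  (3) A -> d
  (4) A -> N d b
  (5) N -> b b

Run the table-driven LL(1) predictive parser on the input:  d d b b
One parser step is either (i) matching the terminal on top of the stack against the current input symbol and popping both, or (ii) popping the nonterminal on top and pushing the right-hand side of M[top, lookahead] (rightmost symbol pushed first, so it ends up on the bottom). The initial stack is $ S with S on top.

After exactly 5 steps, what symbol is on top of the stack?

b

     Stack    Input      Action
  1  $ S      d d b b $  expand S -> d A N
  2  $ N A d  d d b b $  match d
  3  $ N A    d b b $    expand A -> d
  4  $ N d    d b b $    match d
  5  $ N      b b $      expand N -> b b
Stack after step 5: $ b b (top = b).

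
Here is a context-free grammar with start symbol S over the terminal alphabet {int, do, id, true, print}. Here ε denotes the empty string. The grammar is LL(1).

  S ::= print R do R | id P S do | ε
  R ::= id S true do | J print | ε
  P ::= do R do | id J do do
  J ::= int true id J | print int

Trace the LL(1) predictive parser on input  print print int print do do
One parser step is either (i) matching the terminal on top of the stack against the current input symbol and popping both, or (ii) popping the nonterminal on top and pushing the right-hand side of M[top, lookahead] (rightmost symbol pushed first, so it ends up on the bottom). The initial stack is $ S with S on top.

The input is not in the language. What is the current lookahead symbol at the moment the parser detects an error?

do

step 1: stack=$ S  input=print print int print do do $  — expand S ::= print R do R
step 2: stack=$ R do R print  input=print print int print do do $  — match print
step 3: stack=$ R do R  input=print int print do do $  — expand R ::= J print
step 4: stack=$ R do print J  input=print int print do do $  — expand J ::= print int
step 5: stack=$ R do print int print  input=print int print do do $  — match print
step 6: stack=$ R do print int  input=int print do do $  — match int
step 7: stack=$ R do print  input=print do do $  — match print
step 8: stack=$ R do  input=do do $  — match do
step 9: stack=$ R  input=do $  — expand R ::= ε
step 10: stack=$  input=do $  — error: stack empty but input remains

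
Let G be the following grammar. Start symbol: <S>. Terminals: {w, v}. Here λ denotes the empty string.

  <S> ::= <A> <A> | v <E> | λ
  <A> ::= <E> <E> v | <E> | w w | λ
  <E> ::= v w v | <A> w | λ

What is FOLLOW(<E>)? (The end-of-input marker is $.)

FIRST(<S>) = {λ, v, w}  (via <A> <A>)
FIRST(<A>) = {λ, v, w}  (via <E> <E> v, <E>)
FIRST(<E>) = {λ, v, w}  (via <A> w)
FOLLOW(<S>) includes $ since <S> is the start symbol.
FOLLOW(<S>): <S> appears on no right-hand side. Thus FOLLOW(<S>) = {$}.
FOLLOW(<A>): in <S>::=<A> <A> (occurrence 1), <A> is followed by <A> with FIRST {λ, v, w}; in <S>::=<A> <A> (occurrence 1), the suffix after <A> is nullable, so FOLLOW(<A>) ⊇ FOLLOW(<S>) = {$}; in <S>::=<A> <A> (occurrence 2), the suffix after <A> is empty, so FOLLOW(<A>) ⊇ FOLLOW(<S>) = {$}; in <E>::=<A> w, <A> is followed by w with FIRST {w}. Thus FOLLOW(<A>) = {$, v, w}.
FOLLOW(<E>): in <S>::=v <E>, the suffix after <E> is empty, so FOLLOW(<E>) ⊇ FOLLOW(<S>) = {$}; in <A>::=<E> <E> v (occurrence 1), <E> is followed by <E> v with FIRST {v, w}; in <A>::=<E> <E> v (occurrence 2), <E> is followed by v with FIRST {v}; in <A>::=<E>, the suffix after <E> is empty, so FOLLOW(<E>) ⊇ FOLLOW(<A>) = {$, v, w}. Thus FOLLOW(<E>) = {$, v, w}.

{$, v, w}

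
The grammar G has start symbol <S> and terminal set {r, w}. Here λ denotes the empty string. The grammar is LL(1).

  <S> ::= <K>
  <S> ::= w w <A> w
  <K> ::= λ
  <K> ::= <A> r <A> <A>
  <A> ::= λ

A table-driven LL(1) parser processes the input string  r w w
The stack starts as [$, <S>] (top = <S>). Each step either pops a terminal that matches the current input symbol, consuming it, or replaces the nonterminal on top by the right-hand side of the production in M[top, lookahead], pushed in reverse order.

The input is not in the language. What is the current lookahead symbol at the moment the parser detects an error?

step 1: stack=$ <S>  input=r w w $  — expand <S> ::= <K>
step 2: stack=$ <K>  input=r w w $  — expand <K> ::= <A> r <A> <A>
step 3: stack=$ <A> <A> r <A>  input=r w w $  — expand <A> ::= λ
step 4: stack=$ <A> <A> r  input=r w w $  — match r
step 5: stack=$ <A> <A>  input=w w $  — expand <A> ::= λ
step 6: stack=$ <A>  input=w w $  — expand <A> ::= λ
step 7: stack=$  input=w w $  — error: stack empty but input remains

w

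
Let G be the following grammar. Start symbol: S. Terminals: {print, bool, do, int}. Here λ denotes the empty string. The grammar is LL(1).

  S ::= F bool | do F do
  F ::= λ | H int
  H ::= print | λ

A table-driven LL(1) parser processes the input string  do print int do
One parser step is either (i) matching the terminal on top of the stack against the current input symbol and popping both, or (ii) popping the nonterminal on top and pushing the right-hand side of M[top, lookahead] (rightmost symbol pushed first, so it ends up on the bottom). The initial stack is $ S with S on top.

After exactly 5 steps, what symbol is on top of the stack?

int

     Stack           Input              Action
  1  $ S             do print int do $  expand S ::= do F do
  2  $ do F do       do print int do $  match do
  3  $ do F          print int do $     expand F ::= H int
  4  $ do int H      print int do $     expand H ::= print
  5  $ do int print  print int do $     match print
Stack after step 5: $ do int (top = int).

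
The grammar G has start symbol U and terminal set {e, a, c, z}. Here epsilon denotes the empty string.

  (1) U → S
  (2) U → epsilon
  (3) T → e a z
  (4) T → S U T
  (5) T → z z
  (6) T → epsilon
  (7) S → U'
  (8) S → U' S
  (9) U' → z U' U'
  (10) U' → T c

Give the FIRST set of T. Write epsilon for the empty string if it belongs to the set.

FIRST(U) = {epsilon, c, e, z}  (via S)
FIRST(T) = {epsilon, c, e, z}  (via S U T)
FIRST(U') = {c, e, z}  (via T c)
FIRST(S) = {c, e, z}  (via U', U' S)

{epsilon, c, e, z}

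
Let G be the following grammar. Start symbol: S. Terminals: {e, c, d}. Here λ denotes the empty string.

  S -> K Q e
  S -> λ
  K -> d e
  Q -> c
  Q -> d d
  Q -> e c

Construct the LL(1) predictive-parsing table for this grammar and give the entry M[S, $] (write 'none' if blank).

FIRST(K): from K->d e we get {d}. So FIRST(K) = {d}.
FIRST(Q): from Q->c we get {c}; from Q->d d we get {d}; from Q->e c we get {e}. So FIRST(Q) = {c, d, e}.
FIRST(S): from S->K Q e we get {d}; from S->λ we get {λ}. So FIRST(S) = {λ, d}.
FOLLOW(S) includes $ since S is the start symbol.
FOLLOW(S): S appears on no right-hand side. Thus FOLLOW(S) = {$}.
For S -> K Q e: FIRST(K Q e) = {d}, so it goes in M[S, t] for t ∈ {d}.
For S -> λ: FIRST(λ) = {λ}, so it goes in M[S, t] for t ∈ {}; since λ ∈ FIRST, also for every t ∈ FOLLOW(S) = {$}.

S -> λ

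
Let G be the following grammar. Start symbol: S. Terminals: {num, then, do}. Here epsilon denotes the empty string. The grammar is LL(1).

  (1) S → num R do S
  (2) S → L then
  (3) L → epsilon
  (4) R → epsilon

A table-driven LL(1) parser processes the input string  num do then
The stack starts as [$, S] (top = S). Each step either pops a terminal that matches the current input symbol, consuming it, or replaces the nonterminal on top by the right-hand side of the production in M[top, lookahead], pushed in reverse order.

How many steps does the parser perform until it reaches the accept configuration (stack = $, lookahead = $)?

7

     Stack         Input          Action
  1  $ S           num do then $  expand S → num R do S
  2  $ S do R num  num do then $  match num
  3  $ S do R      do then $      expand R → epsilon
  4  $ S do        do then $      match do
  5  $ S           then $         expand S → L then
  6  $ then L      then $         expand L → epsilon
  7  $ then        then $         match then
Accept reached after 7 steps.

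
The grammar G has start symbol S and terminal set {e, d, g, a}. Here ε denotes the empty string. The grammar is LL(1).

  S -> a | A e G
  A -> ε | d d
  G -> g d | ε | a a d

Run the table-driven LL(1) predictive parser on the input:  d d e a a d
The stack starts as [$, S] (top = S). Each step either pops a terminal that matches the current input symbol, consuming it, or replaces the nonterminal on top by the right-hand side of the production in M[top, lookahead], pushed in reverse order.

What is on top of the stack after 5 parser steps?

     Stack      Input          Action
  1  $ S        d d e a a d $  expand S -> A e G
  2  $ G e A    d d e a a d $  expand A -> d d
  3  $ G e d d  d d e a a d $  match d
  4  $ G e d    d e a a d $    match d
  5  $ G e      e a a d $      match e
Stack after step 5: $ G (top = G).

G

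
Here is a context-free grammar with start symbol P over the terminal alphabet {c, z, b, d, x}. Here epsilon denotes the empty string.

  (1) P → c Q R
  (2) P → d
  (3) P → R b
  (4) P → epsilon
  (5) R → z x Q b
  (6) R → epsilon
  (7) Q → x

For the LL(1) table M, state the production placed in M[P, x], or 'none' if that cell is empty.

none

FIRST(R) = {epsilon, z}
FIRST(Q) = {x}
FIRST(P) = {epsilon, b, c, d, z}  (via R b)
FOLLOW(P) includes $ since P is the start symbol.
FOLLOW(P): P appears on no right-hand side. Thus FOLLOW(P) = {$}.
For P → c Q R: FIRST(c Q R) = {c}, so it goes in M[P, t] for t ∈ {c}.
For P → d: FIRST(d) = {d}, so it goes in M[P, t] for t ∈ {d}.
For P → R b: FIRST(R b) = {b, z}, so it goes in M[P, t] for t ∈ {b, z}.
For P → epsilon: FIRST(epsilon) = {epsilon}, so it goes in M[P, t] for t ∈ {}; since epsilon ∈ FIRST, also for every t ∈ FOLLOW(P) = {$}.
None of these place a production in M[P, x].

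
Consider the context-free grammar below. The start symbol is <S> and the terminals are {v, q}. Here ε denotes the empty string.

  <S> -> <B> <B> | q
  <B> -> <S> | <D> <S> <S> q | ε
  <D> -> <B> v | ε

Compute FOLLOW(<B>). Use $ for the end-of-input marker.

FIRST(<S>) = {ε, q, v}  (via <B> <B>)
FIRST(<B>) = {ε, q, v}  (via <S>, <D> <S> <S> q)
FIRST(<D>) = {ε, q, v}  (via <B> v)
FOLLOW(<S>) includes $ since <S> is the start symbol.
FOLLOW(<D>): in <B>-><D> <S> <S> q, <D> is followed by <S> <S> q with FIRST {q, v}. Thus FOLLOW(<D>) = {q, v}.
FOLLOW(<S>): in <B>-><S>, the suffix after <S> is empty, so FOLLOW(<S>) ⊇ FOLLOW(<B>) = {$, q, v}; in <B>-><D> <S> <S> q (occurrence 1), <S> is followed by <S> q with FIRST {q, v}; in <B>-><D> <S> <S> q (occurrence 2), <S> is followed by q with FIRST {q}. Thus FOLLOW(<S>) = {$, q, v}.
FOLLOW(<B>): in <S>-><B> <B> (occurrence 1), <B> is followed by <B> with FIRST {ε, q, v}; in <S>-><B> <B> (occurrence 1), the suffix after <B> is nullable, so FOLLOW(<B>) ⊇ FOLLOW(<S>) = {$, q, v}; in <S>-><B> <B> (occurrence 2), the suffix after <B> is empty, so FOLLOW(<B>) ⊇ FOLLOW(<S>) = {$, q, v}; in <D>-><B> v, <B> is followed by v with FIRST {v}. Thus FOLLOW(<B>) = {$, q, v}.

{$, q, v}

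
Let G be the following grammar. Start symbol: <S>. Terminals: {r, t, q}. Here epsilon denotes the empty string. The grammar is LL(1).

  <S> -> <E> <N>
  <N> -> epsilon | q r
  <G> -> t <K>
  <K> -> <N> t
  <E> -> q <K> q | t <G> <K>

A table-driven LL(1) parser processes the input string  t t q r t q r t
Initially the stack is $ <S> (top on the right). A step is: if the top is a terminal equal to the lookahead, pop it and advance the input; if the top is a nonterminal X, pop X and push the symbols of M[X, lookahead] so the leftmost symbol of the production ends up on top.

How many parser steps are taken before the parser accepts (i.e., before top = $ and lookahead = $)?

16

      Stack            Input              Action
   1  $ <S>            t t q r t q r t $  expand <S> -> <E> <N>
   2  $ <N> <E>        t t q r t q r t $  expand <E> -> t <G> <K>
   3  $ <N> <K> <G> t  t t q r t q r t $  match t
   4  $ <N> <K> <G>    t q r t q r t $    expand <G> -> t <K>
   5  $ <N> <K> <K> t  t q r t q r t $    match t
   6  $ <N> <K> <K>    q r t q r t $      expand <K> -> <N> t
   7  $ <N> <K> t <N>  q r t q r t $      expand <N> -> q r
   8  $ <N> <K> t r q  q r t q r t $      match q
   9  $ <N> <K> t r    r t q r t $        match r
  10  $ <N> <K> t      t q r t $          match t
  11  $ <N> <K>        q r t $            expand <K> -> <N> t
  12  $ <N> t <N>      q r t $            expand <N> -> q r
  13  $ <N> t r q      q r t $            match q
  14  $ <N> t r        r t $              match r
  15  $ <N> t          t $                match t
  16  $ <N>            $                  expand <N> -> epsilon
Accept reached after 16 steps.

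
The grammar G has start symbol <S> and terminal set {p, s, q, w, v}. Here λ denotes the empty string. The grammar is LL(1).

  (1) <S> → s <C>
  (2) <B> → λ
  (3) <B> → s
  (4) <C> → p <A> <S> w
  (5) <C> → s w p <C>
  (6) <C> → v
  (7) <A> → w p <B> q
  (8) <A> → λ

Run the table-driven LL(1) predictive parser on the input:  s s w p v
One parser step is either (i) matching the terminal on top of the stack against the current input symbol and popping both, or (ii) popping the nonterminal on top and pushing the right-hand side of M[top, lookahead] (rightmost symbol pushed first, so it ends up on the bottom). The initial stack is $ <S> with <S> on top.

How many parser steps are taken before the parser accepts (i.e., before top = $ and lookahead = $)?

step 1: stack=$ <S>  input=s s w p v $  — expand <S> → s <C>
step 2: stack=$ <C> s  input=s s w p v $  — match s
step 3: stack=$ <C>  input=s w p v $  — expand <C> → s w p <C>
step 4: stack=$ <C> p w s  input=s w p v $  — match s
step 5: stack=$ <C> p w  input=w p v $  — match w
step 6: stack=$ <C> p  input=p v $  — match p
step 7: stack=$ <C>  input=v $  — expand <C> → v
step 8: stack=$ v  input=v $  — match v
Accept reached after 8 steps.

8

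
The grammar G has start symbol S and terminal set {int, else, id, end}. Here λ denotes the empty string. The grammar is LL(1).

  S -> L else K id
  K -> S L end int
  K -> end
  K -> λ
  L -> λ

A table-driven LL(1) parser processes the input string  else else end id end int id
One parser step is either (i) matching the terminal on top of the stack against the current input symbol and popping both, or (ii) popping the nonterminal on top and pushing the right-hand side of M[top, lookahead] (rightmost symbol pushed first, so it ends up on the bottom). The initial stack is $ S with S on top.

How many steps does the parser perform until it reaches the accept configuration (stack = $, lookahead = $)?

14

      Stack                       Input                          Action
   1  $ S                         else else end id end int id $  expand S -> L else K id
   2  $ id K else L               else else end id end int id $  expand L -> λ
   3  $ id K else                 else else end id end int id $  match else
   4  $ id K                      else end id end int id $       expand K -> S L end int
   5  $ id int end L S            else end id end int id $       expand S -> L else K id
   6  $ id int end L id K else L  else end id end int id $       expand L -> λ
   7  $ id int end L id K else    else end id end int id $       match else
   8  $ id int end L id K         end id end int id $            expand K -> end
   9  $ id int end L id end       end id end int id $            match end
  10  $ id int end L id           id end int id $                match id
  11  $ id int end L              end int id $                   expand L -> λ
  12  $ id int end                end int id $                   match end
  13  $ id int                    int id $                       match int
  14  $ id                        id $                           match id
Accept reached after 14 steps.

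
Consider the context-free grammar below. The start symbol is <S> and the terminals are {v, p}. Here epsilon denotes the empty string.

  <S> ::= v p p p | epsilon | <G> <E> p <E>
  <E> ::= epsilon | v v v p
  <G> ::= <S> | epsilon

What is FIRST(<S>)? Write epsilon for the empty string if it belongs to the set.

FIRST(<E>): from <E>::=epsilon we get {epsilon}; from <E>::=v v v p we get {v}. So FIRST(<E>) = {epsilon, v}.
FIRST(<S>): from <S>::=v p p p we get {v}; from <S>::=epsilon we get {epsilon}; from <S>::=<G> <E> p <E> we get {p, v}. So FIRST(<S>) = {epsilon, p, v}.
FIRST(<G>): from <G>::=<S> we get {epsilon, p, v}; from <G>::=epsilon we get {epsilon}. So FIRST(<G>) = {epsilon, p, v}.

{epsilon, p, v}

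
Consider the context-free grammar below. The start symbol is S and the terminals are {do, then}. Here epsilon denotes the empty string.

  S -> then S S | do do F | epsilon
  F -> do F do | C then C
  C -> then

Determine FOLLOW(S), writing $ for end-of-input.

{$, do, then}

FIRST(S) = {epsilon, do, then}
FIRST(C) = {then}
FIRST(F) = {do, then}  (via C then C)
FOLLOW(S) includes $ since S is the start symbol.
FOLLOW(S): in S->then S S (occurrence 1), S is followed by S with FIRST {epsilon, do, then}; in S->then S S (occurrence 1), the suffix after S is nullable (adds nothing new); in S->then S S (occurrence 2), the suffix after S is empty (adds nothing new). Thus FOLLOW(S) = {$, do, then}.
FOLLOW(F): in S->do do F, the suffix after F is empty, so FOLLOW(F) ⊇ FOLLOW(S) = {$, do, then}; in F->do F do, F is followed by do with FIRST {do}. Thus FOLLOW(F) = {$, do, then}.
FOLLOW(C): in F->C then C (occurrence 1), C is followed by then C with FIRST {then}; in F->C then C (occurrence 2), the suffix after C is empty, so FOLLOW(C) ⊇ FOLLOW(F) = {$, do, then}. Thus FOLLOW(C) = {$, do, then}.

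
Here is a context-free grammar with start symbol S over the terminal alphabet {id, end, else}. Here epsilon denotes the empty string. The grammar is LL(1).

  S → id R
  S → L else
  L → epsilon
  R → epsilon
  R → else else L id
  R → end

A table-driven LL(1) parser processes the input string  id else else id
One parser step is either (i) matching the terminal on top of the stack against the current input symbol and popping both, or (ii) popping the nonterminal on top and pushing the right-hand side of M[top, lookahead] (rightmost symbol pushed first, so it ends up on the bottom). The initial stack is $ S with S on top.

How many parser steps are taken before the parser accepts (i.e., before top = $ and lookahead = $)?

7

     Stack             Input              Action
  1  $ S               id else else id $  expand S → id R
  2  $ R id            id else else id $  match id
  3  $ R               else else id $     expand R → else else L id
  4  $ id L else else  else else id $     match else
  5  $ id L else       else id $          match else
  6  $ id L            id $               expand L → epsilon
  7  $ id              id $               match id
Accept reached after 7 steps.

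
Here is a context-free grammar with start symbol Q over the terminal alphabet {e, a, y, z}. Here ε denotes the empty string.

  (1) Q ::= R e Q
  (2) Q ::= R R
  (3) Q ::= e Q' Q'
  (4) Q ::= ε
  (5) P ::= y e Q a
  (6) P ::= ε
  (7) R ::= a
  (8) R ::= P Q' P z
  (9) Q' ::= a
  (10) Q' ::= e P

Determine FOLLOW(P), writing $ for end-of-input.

FIRST(P): from P::=y e Q a we get {y}; from P::=ε we get {ε}. So FIRST(P) = {ε, y}.
FIRST(Q'): from Q'::=a we get {a}; from Q'::=e P we get {e}. So FIRST(Q') = {a, e}.
FIRST(R): from R::=a we get {a}; from R::=P Q' P z we get {a, e, y}. So FIRST(R) = {a, e, y}.
FIRST(Q): from Q::=R e Q we get {a, e, y}; from Q::=R R we get {a, e, y}; from Q::=e Q' Q' we get {e}; from Q::=ε we get {ε}. So FIRST(Q) = {ε, a, e, y}.
FOLLOW(Q) includes $ since Q is the start symbol.
FOLLOW(Q): in Q::=R e Q, the suffix after Q is empty (adds nothing new); in P::=y e Q a, Q is followed by a with FIRST {a}. Thus FOLLOW(Q) = {$, a}.
FOLLOW(R): in Q::=R e Q, R is followed by e Q with FIRST {e}; in Q::=R R (occurrence 1), R is followed by R with FIRST {a, e, y}; in Q::=R R (occurrence 2), the suffix after R is empty, so FOLLOW(R) ⊇ FOLLOW(Q) = {$, a}. Thus FOLLOW(R) = {$, a, e, y}.
FOLLOW(Q'): in Q::=e Q' Q' (occurrence 1), Q' is followed by Q' with FIRST {a, e}; in Q::=e Q' Q' (occurrence 2), the suffix after Q' is empty, so FOLLOW(Q') ⊇ FOLLOW(Q) = {$, a}; in R::=P Q' P z, Q' is followed by P z with FIRST {y, z}. Thus FOLLOW(Q') = {$, a, e, y, z}.
FOLLOW(P): in R::=P Q' P z (occurrence 1), P is followed by Q' P z with FIRST {a, e}; in R::=P Q' P z (occurrence 2), P is followed by z with FIRST {z}; in Q'::=e P, the suffix after P is empty, so FOLLOW(P) ⊇ FOLLOW(Q') = {$, a, e, y, z}. Thus FOLLOW(P) = {$, a, e, y, z}.

{$, a, e, y, z}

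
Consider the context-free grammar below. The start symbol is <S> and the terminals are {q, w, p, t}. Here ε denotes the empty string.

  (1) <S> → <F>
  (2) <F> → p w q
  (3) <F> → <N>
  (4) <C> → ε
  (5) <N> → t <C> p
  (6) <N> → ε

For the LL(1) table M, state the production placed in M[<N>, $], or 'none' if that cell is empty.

<N> → ε

FIRST(<C>) = {ε}
FIRST(<N>) = {ε, t}
FIRST(<F>) = {ε, p, t}  (via <N>)
FIRST(<S>) = {ε, p, t}  (via <F>)
FOLLOW(<S>) includes $ since <S> is the start symbol.
FOLLOW(<F>): in <S>→<F>, the suffix after <F> is empty, so FOLLOW(<F>) ⊇ FOLLOW(<S>) = {$}. Thus FOLLOW(<F>) = {$}.
FOLLOW(<N>): in <F>→<N>, the suffix after <N> is empty, so FOLLOW(<N>) ⊇ FOLLOW(<F>) = {$}. Thus FOLLOW(<N>) = {$}.
For <N> → t <C> p: FIRST(t <C> p) = {t}, so it goes in M[<N>, t] for t ∈ {t}.
For <N> → ε: FIRST(ε) = {ε}, so it goes in M[<N>, t] for t ∈ {}; since ε ∈ FIRST, also for every t ∈ FOLLOW(<N>) = {$}.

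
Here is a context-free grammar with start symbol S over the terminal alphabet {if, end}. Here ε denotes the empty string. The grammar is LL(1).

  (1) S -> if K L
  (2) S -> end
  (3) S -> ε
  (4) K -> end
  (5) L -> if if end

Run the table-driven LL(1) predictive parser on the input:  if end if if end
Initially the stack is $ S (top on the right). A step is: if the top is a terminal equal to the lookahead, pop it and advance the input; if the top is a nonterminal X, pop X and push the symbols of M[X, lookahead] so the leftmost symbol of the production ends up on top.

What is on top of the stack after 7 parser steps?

step 1: stack=$ S  input=if end if if end $  — expand S -> if K L
step 2: stack=$ L K if  input=if end if if end $  — match if
step 3: stack=$ L K  input=end if if end $  — expand K -> end
step 4: stack=$ L end  input=end if if end $  — match end
step 5: stack=$ L  input=if if end $  — expand L -> if if end
step 6: stack=$ end if if  input=if if end $  — match if
step 7: stack=$ end if  input=if end $  — match if
Stack after step 7: $ end (top = end).

end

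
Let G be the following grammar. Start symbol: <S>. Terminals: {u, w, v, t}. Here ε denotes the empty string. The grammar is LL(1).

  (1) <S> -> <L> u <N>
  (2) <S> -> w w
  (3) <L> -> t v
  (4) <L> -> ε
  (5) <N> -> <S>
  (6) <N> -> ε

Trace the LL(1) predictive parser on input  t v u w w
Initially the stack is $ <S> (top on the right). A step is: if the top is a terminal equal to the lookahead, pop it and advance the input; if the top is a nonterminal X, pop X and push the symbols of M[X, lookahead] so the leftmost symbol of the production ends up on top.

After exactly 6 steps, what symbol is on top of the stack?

step 1: stack=$ <S>  input=t v u w w $  — expand <S> -> <L> u <N>
step 2: stack=$ <N> u <L>  input=t v u w w $  — expand <L> -> t v
step 3: stack=$ <N> u v t  input=t v u w w $  — match t
step 4: stack=$ <N> u v  input=v u w w $  — match v
step 5: stack=$ <N> u  input=u w w $  — match u
step 6: stack=$ <N>  input=w w $  — expand <N> -> <S>
Stack after step 6: $ <S> (top = <S>).

<S>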